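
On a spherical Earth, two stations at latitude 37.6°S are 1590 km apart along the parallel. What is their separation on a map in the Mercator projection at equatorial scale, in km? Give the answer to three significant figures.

2010 km

The Mercator projection is conformal; its linear scale factor is the same in every direction and equals sec φ = 1/cos φ.
Along the parallel, k = sec 37.6° = 1/0.7923 = 1.262.
Map distance = 1590 × 1.262 ≈ 2010 km.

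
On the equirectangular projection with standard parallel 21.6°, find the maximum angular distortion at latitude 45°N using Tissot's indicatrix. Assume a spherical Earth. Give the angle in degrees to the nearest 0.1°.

15.6°

With standard parallel φ₀ = 21.6°, the equirectangular projection gives x = Rλ cos φ₀, y = Rφ, so h = 1 and k = cos 21.6° / cos φ.
At 45°: h = 1.000, k = 1.315; principal scales a = 1.315, b = 1.000.
sin(ω/2) = (a − b)/(a + b) = 0.3149/2.315 = 0.1360, so ω = 2 arcsin(0.1360) ≈ 15.6°.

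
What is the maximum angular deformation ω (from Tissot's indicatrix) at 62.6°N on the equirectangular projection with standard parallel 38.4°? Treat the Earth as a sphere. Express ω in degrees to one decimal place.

In the equirectangular projection with standard parallel φ₀ = 38.4° (x = Rλ cos φ₀, y = Rφ), meridians are true-scale (h = 1) and the parallel scale is k = cos φ₀ / cos φ.
At 62.6°: h = 1.000, k = 1.703; principal scales a = 1.703, b = 1.000.
sin(ω/2) = (a − b)/(a + b) = 0.7029/2.703 = 0.2601, so ω = 2 arcsin(0.2601) ≈ 30.1°.

30.1°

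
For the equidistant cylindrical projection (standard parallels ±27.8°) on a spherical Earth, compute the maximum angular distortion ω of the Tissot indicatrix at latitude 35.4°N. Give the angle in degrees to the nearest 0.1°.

The equidistant cylindrical projection with φ₀ = 27.8° has h = 1 (meridians true) and k = cos φ₀ / cos φ along parallels.
At 35.4°: h = 1.000, k = 1.085; principal scales a = 1.085, b = 1.000.
sin(ω/2) = (a − b)/(a + b) = 0.08521/2.085 = 0.04086, so ω = 2 arcsin(0.04086) ≈ 4.7°.

4.7°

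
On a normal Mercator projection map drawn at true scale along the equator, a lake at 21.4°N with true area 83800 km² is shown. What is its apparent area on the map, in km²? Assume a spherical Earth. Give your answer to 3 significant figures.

96700 km²

For Mercator, h = k = sec φ (a conformal cylindrical projection has a single point scale, 1/cos φ).
Areal scale = k² = sec²φ = 1/cos²(21.4°) = 1/0.9311² = 1.154.
Apparent area = 83800 × 1.154 ≈ 96700 km².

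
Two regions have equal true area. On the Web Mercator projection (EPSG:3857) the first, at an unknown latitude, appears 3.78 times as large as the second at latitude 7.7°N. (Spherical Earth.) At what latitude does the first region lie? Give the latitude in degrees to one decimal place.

For equal true areas on Mercator, apparent areas scale as sec²φ, so the ratio is cos²φ₂ / cos²φ₁.
cos²φ₂ / cos²φ₁ = 3.78  ⇒  cos φ₁ = cos 7.7° / √3.78 = 0.9910/1.944 = 0.5097.
φ₁ = arccos(0.5097) ≈ 59.4°.

59.4°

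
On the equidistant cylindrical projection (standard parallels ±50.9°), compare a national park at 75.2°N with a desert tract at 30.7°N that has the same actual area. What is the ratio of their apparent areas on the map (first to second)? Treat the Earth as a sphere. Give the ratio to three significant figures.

In the equirectangular projection with standard parallel φ₀ = 50.9° (x = Rλ cos φ₀, y = Rφ), meridians are true-scale (h = 1) and the parallel scale is k = cos φ₀ / cos φ.
Areal scale at 75.2°: h·k = 1.000 × 2.469 = 2.469.
Areal scale at 30.7°: h·k = 1.000 × 0.7335 = 0.7335.
Ratio = 2.469/0.7335 ≈ 3.37.

3.37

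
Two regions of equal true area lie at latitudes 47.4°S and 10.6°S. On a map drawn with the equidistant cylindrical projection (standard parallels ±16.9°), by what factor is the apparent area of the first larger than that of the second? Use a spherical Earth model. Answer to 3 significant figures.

In the equirectangular projection with standard parallel φ₀ = 16.9° (x = Rλ cos φ₀, y = Rφ), meridians are true-scale (h = 1) and the parallel scale is k = cos φ₀ / cos φ.
Areal scale at 47.4°: h·k = 1.000 × 1.414 = 1.414.
Areal scale at 10.6°: h·k = 1.000 × 0.9734 = 0.9734.
Ratio = 1.414/0.9734 ≈ 1.45.

1.45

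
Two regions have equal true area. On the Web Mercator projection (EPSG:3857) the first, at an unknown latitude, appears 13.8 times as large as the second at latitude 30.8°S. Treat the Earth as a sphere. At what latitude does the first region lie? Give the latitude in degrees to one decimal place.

76.6°

For equal true areas on Mercator, apparent areas scale as sec²φ, so the ratio is cos²φ₂ / cos²φ₁.
cos²φ₂ / cos²φ₁ = 13.8  ⇒  cos φ₁ = cos 30.8° / √13.8 = 0.8590/3.715 = 0.2312.
φ₁ = arccos(0.2312) ≈ 76.6°.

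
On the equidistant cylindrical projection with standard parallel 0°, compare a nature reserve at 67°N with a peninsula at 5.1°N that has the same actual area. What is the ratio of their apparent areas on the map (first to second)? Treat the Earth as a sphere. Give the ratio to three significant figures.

2.55

In the plate carrée (x = Rλ, y = Rφ), meridians are true-scale (h = 1) and parallels are stretched by k = sec φ.
Areal scale at 67°: h·k = 1.000 × 2.559 = 2.559.
Areal scale at 5.1°: h·k = 1.000 × 1.004 = 1.004.
Ratio = 2.559/1.004 ≈ 2.55.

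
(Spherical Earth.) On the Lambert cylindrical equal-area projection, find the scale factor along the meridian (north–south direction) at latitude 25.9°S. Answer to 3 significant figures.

0.900

The Lambert cylindrical equal-area projection is the cylindrical equal-area projection with its standard parallel at the equator (φ₀ = 0). A cylindrical equal-area projection with standard parallel φ₀ has meridian scale h = cos φ / cos φ₀ and parallel scale k = cos φ₀ / cos φ (so areas are preserved, h·k = 1).
h = cos 25.9° / cos 0° = 0.8996/1.000 = 0.8996.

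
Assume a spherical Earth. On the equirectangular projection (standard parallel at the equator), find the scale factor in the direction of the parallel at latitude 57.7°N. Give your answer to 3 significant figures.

In the plate carrée (x = Rλ, y = Rφ), meridians are true-scale (h = 1) and parallels are stretched by k = sec φ.
k = 1/cos 57.7° = 1/0.5344 = 1.871.

1.87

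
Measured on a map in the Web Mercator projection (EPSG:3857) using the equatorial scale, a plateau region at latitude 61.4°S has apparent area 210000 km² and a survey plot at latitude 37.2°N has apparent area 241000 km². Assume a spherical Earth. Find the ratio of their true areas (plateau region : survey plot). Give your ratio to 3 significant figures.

On Mercator the areal scale is sec²φ, so true area = apparent × cos²φ.
True area of plateau region: 210000 × cos²(61.4°) = 210000 × 0.2291 = 48120 km².
True area of survey plot: 241000 × cos²(37.2°) = 241000 × 0.6345 = 152900 km².
Ratio = 48120 / 152900 ≈ 0.315.

0.315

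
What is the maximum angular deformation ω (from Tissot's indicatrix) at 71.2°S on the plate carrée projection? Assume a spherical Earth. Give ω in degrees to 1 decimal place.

61.7°

For the equirectangular projection with φ₀ = 0 (plate carrée), h = 1 along meridians and k = sec φ along parallels.
At 71.2°: h = 1.000, k = 3.103; principal scales a = 3.103, b = 1.000.
sin(ω/2) = (a − b)/(a + b) = 2.103/4.103 = 0.5126, so ω = 2 arcsin(0.5126) ≈ 61.7°.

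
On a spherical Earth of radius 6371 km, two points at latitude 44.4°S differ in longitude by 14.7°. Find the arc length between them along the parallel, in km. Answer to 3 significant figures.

Arc length along a parallel = R cos φ · Δλ (with Δλ in radians).
= 6371 × cos 44.4° × (14.7° × π/180) = 6371 × 0.7145 × 0.2566 ≈ 1170 km.

1170 km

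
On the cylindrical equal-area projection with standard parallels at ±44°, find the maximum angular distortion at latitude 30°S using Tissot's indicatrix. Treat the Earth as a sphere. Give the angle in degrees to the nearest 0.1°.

21.1°

For cylindrical equal-area with standard parallel φ₀, h = cos φ / cos φ₀ and k = cos φ₀ / cos φ, so h·k = 1.
At 30°: h = 1.204, k = 0.8306; principal scales a = 1.204, b = 0.8306.
sin(ω/2) = (a − b)/(a + b) = 0.3733/2.035 = 0.1835, so ω = 2 arcsin(0.1835) ≈ 21.1°.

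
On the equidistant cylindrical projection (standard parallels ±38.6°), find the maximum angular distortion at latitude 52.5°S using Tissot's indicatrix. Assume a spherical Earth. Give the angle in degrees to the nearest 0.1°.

14.3°

In the equirectangular projection with standard parallel φ₀ = 38.6° (x = Rλ cos φ₀, y = Rφ), meridians are true-scale (h = 1) and the parallel scale is k = cos φ₀ / cos φ.
At 52.5°: h = 1.000, k = 1.284; principal scales a = 1.284, b = 1.000.
sin(ω/2) = (a − b)/(a + b) = 0.2838/2.284 = 0.1243, so ω = 2 arcsin(0.1243) ≈ 14.3°.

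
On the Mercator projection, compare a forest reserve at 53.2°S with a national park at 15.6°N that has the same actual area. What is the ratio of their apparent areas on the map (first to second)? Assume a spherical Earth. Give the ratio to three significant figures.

2.59

Mercator areal scale is sec²φ.
At 53.2°: sec²(53.2°) = 1/0.5990² = 2.787.
At 15.6°: sec²(15.6°) = 1/0.9632² = 1.078.
Ratio = 2.787/1.078 = cos²(15.6°)/cos²(53.2°) ≈ 2.59.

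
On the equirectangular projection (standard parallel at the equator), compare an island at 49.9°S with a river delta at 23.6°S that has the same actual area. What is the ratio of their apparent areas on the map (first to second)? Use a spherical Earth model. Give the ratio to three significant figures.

Plate carrée maps x = Rλ, y = Rφ. The meridian scale is h = 1 and the parallel scale is k = 1/cos φ = sec φ.
Areal scale at 49.9°: h·k = 1.000 × 1.552 = 1.552.
Areal scale at 23.6°: h·k = 1.000 × 1.091 = 1.091.
Ratio = 1.552/1.091 ≈ 1.42.

1.42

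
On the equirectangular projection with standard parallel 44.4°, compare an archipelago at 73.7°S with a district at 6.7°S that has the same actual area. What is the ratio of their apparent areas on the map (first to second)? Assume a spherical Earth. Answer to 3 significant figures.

3.54

With standard parallel φ₀ = 44.4°, the equirectangular projection gives x = Rλ cos φ₀, y = Rφ, so h = 1 and k = cos 44.4° / cos φ.
Areal scale at 73.7°: h·k = 1.000 × 2.546 = 2.546.
Areal scale at 6.7°: h·k = 1.000 × 0.7194 = 0.7194.
Ratio = 2.546/0.7194 ≈ 3.54.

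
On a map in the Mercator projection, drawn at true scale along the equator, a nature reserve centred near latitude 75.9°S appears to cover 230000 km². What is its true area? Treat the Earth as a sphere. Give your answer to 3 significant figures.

The Mercator projection is conformal; its linear scale factor is the same in every direction and equals sec φ = 1/cos φ.
Areal scale = k² = sec²φ = 1/cos²(75.9°) = 1/0.2436² = 16.85.
True area = apparent / (areal scale) = 230000 / 16.85 ≈ 13700 km².

13700 km²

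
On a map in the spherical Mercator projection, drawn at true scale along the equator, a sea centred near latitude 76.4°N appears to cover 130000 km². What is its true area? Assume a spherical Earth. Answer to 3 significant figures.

The Mercator projection is conformal; its linear scale factor is the same in every direction and equals sec φ = 1/cos φ.
Areal scale = k² = sec²φ = 1/cos²(76.4°) = 1/0.2351² = 18.09.
True area = apparent / (areal scale) = 130000 / 18.09 ≈ 7190 km².

7190 km²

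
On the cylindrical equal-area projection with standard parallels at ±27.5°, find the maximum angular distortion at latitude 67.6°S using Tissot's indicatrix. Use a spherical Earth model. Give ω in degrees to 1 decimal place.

For cylindrical equal-area with standard parallel φ₀, h = cos φ / cos φ₀ and k = cos φ₀ / cos φ, so h·k = 1.
At 67.6°: h = 0.4296, k = 2.328; principal scales a = 2.328, b = 0.4296.
sin(ω/2) = (a − b)/(a + b) = 1.898/2.757 = 0.6884, so ω = 2 arcsin(0.6884) ≈ 87.0°.

87.0°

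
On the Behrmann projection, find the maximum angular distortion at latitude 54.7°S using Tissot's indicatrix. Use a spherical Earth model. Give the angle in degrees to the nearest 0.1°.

The Behrmann projection is cylindrical equal-area with φ₀ = 30°. A cylindrical equal-area projection with standard parallel φ₀ has meridian scale h = cos φ / cos φ₀ and parallel scale k = cos φ₀ / cos φ (so areas are preserved, h·k = 1).
At 54.7°: h = 0.6673, k = 1.499; principal scales a = 1.499, b = 0.6673.
sin(ω/2) = (a − b)/(a + b) = 0.8314/2.166 = 0.3839, so ω = 2 arcsin(0.3839) ≈ 45.1°.

45.1°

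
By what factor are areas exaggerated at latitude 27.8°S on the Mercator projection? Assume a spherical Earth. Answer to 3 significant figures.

Mercator is conformal, so the point scale is isotropic: h = k = sec φ = 1/cos φ.
Areal scale = k² = sec²φ = 1/cos²(27.8°) = 1/0.8846² = 1.278.

1.28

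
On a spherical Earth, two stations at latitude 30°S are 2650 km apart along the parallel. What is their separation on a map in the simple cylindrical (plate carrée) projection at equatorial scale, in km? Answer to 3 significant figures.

Plate carrée maps x = Rλ, y = Rφ. The meridian scale is h = 1 and the parallel scale is k = 1/cos φ = sec φ.
Along the parallel, k = sec 30° = 1/0.8660 = 1.155.
Map distance = 2650 × 1.155 ≈ 3060 km.

3060 km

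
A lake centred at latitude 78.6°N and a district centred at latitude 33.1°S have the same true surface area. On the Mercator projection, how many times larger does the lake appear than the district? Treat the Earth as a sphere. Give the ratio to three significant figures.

18.0

On Mercator, area is exaggerated by sec²φ = 1/cos²φ.
At 78.6°: sec²(78.6°) = 1/0.1977² = 25.60.
At 33.1°: sec²(33.1°) = 1/0.8377² = 1.425.
Ratio = 25.60/1.425 = cos²(33.1°)/cos²(78.6°) ≈ 18.0.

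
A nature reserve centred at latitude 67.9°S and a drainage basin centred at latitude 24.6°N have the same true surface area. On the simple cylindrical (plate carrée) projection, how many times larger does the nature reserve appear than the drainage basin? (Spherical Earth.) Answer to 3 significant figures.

For the equirectangular projection with φ₀ = 0 (plate carrée), h = 1 along meridians and k = sec φ along parallels.
Areal scale at 67.9°: h·k = 1.000 × 2.658 = 2.658.
Areal scale at 24.6°: h·k = 1.000 × 1.100 = 1.100.
Ratio = 2.658/1.100 ≈ 2.42.

2.42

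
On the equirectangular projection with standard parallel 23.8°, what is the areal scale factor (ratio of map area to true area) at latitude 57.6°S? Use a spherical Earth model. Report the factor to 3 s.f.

1.71

With standard parallel φ₀ = 23.8°, the equirectangular projection gives x = Rλ cos φ₀, y = Rφ, so h = 1 and k = cos 23.8° / cos φ.
Areal scale = h·k = 1 × cos φ₀ / cos φ; at 57.6°, h = 1.000, k = 1.708, so h·k = 1.708.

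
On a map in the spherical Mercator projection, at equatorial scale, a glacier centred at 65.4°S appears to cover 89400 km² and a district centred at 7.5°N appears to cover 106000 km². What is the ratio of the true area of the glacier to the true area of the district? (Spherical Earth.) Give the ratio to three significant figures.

0.149

Mercator's areal exaggeration is sec²φ; hence true area = (apparent area) · cos²φ.
True area of glacier: 89400 × cos²(65.4°) = 89400 × 0.1733 = 15490 km².
True area of district: 106000 × cos²(7.5°) = 106000 × 0.9830 = 104200 km².
Ratio = 15490 / 104200 ≈ 0.149.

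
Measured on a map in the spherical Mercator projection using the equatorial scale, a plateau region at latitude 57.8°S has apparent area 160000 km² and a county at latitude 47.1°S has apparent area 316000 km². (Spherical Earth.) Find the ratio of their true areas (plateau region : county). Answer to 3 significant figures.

On Mercator the areal scale is sec²φ, so true area = apparent × cos²φ.
True area of plateau region: 160000 × cos²(57.8°) = 160000 × 0.2840 = 45430 km².
True area of county: 316000 × cos²(47.1°) = 316000 × 0.4634 = 146400 km².
Ratio = 45430 / 146400 ≈ 0.310.

0.310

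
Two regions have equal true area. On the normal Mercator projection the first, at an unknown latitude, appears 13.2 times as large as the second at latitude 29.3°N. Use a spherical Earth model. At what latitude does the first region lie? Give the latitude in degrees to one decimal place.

76.1°

For equal true areas on Mercator, apparent areas scale as sec²φ, so the ratio is cos²φ₂ / cos²φ₁.
cos²φ₂ / cos²φ₁ = 13.2  ⇒  cos φ₁ = cos 29.3° / √13.2 = 0.8721/3.633 = 0.2400.
φ₁ = arccos(0.2400) ≈ 76.1°.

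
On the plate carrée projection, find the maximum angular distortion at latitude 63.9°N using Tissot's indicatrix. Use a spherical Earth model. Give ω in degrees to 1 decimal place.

Plate carrée maps x = Rλ, y = Rφ. The meridian scale is h = 1 and the parallel scale is k = 1/cos φ = sec φ.
At 63.9°: h = 1.000, k = 2.273; principal scales a = 2.273, b = 1.000.
sin(ω/2) = (a − b)/(a + b) = 1.273/3.273 = 0.3889, so ω = 2 arcsin(0.3889) ≈ 45.8°.

45.8°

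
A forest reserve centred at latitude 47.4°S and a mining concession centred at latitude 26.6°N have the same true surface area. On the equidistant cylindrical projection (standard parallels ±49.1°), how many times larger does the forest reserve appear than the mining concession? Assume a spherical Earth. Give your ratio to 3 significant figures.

With standard parallel φ₀ = 49.1°, the equirectangular projection gives x = Rλ cos φ₀, y = Rφ, so h = 1 and k = cos 49.1° / cos φ.
Areal scale at 47.4°: h·k = 1.000 × 0.9673 = 0.9673.
Areal scale at 26.6°: h·k = 1.000 × 0.7322 = 0.7322.
Ratio = 0.9673/0.7322 ≈ 1.32.

1.32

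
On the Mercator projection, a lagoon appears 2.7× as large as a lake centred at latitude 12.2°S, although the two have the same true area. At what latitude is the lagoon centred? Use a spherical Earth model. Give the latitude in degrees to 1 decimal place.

53.5°

On Mercator, (apparent₁)/(apparent₂) = sec²φ₁ / sec²φ₂ when true areas are equal.
cos²φ₂ / cos²φ₁ = 2.7  ⇒  cos φ₁ = cos 12.2° / √2.7 = 0.9774/1.643 = 0.5948.
φ₁ = arccos(0.5948) ≈ 53.5°.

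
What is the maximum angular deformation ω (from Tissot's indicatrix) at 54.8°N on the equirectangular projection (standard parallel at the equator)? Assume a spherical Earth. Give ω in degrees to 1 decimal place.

31.2°

Plate carrée maps x = Rλ, y = Rφ. The meridian scale is h = 1 and the parallel scale is k = 1/cos φ = sec φ.
At 54.8°: h = 1.000, k = 1.735; principal scales a = 1.735, b = 1.000.
sin(ω/2) = (a − b)/(a + b) = 0.7348/2.735 = 0.2687, so ω = 2 arcsin(0.2687) ≈ 31.2°.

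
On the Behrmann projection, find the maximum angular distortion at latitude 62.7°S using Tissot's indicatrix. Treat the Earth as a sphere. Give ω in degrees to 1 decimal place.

Behrmann is a cylindrical equal-area projection with standard parallels at ±30°. A cylindrical equal-area projection with standard parallel φ₀ has meridian scale h = cos φ / cos φ₀ and parallel scale k = cos φ₀ / cos φ (so areas are preserved, h·k = 1).
At 62.7°: h = 0.5296, k = 1.888; principal scales a = 1.888, b = 0.5296.
sin(ω/2) = (a − b)/(a + b) = 1.359/2.418 = 0.5619, so ω = 2 arcsin(0.5619) ≈ 68.4°.

68.4°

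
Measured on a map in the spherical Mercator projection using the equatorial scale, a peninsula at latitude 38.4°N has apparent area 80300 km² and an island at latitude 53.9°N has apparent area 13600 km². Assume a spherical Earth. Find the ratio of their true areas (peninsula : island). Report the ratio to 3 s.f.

On Mercator the areal scale is sec²φ, so true area = apparent × cos²φ.
True area of peninsula: 80300 × cos²(38.4°) = 80300 × 0.6142 = 49320 km².
True area of island: 13600 × cos²(53.9°) = 13600 × 0.3472 = 4721 km².
Ratio = 49320 / 4721 ≈ 10.4.

10.4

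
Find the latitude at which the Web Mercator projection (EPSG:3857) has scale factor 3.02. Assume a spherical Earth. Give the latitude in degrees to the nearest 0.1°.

70.7°

Mercator scale is k = sec φ = 1/cos φ.
1/cos φ = 3.02  ⇒  cos φ = 0.3311  ⇒  φ = arccos(0.3311) ≈ 70.7°.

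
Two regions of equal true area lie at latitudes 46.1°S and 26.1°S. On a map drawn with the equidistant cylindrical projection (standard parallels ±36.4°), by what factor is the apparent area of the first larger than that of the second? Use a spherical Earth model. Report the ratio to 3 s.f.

The equidistant cylindrical projection with φ₀ = 36.4° has h = 1 (meridians true) and k = cos φ₀ / cos φ along parallels.
Areal scale at 46.1°: h·k = 1.000 × 1.161 = 1.161.
Areal scale at 26.1°: h·k = 1.000 × 0.8963 = 0.8963.
Ratio = 1.161/0.8963 ≈ 1.30.

1.30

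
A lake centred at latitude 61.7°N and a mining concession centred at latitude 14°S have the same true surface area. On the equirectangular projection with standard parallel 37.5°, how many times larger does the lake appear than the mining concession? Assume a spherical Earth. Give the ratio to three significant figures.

The equidistant cylindrical projection with φ₀ = 37.5° has h = 1 (meridians true) and k = cos φ₀ / cos φ along parallels.
Areal scale at 61.7°: h·k = 1.000 × 1.673 = 1.673.
Areal scale at 14°: h·k = 1.000 × 0.8176 = 0.8176.
Ratio = 1.673/0.8176 ≈ 2.05.

2.05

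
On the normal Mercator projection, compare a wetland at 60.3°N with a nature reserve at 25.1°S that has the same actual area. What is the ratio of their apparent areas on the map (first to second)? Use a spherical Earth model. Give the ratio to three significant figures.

3.34

Mercator areal scale is sec²φ.
At 60.3°: sec²(60.3°) = 1/0.4955² = 4.074.
At 25.1°: sec²(25.1°) = 1/0.9056² = 1.219.
Ratio = 4.074/1.219 = cos²(25.1°)/cos²(60.3°) ≈ 3.34.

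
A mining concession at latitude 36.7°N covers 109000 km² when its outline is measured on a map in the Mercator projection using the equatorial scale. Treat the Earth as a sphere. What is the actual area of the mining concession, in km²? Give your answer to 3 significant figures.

70100 km²

Mercator is conformal, so the point scale is isotropic: h = k = sec φ = 1/cos φ.
Areal scale = k² = sec²φ = 1/cos²(36.7°) = 1/0.8018² = 1.556.
True area = apparent / (areal scale) = 109000 / 1.556 ≈ 70100 km².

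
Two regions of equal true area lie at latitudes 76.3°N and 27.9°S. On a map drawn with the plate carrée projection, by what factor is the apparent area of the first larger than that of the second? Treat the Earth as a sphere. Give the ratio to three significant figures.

3.73

In the plate carrée (x = Rλ, y = Rφ), meridians are true-scale (h = 1) and parallels are stretched by k = sec φ.
Areal scale at 76.3°: h·k = 1.000 × 4.222 = 4.222.
Areal scale at 27.9°: h·k = 1.000 × 1.132 = 1.132.
Ratio = 4.222/1.132 ≈ 3.73.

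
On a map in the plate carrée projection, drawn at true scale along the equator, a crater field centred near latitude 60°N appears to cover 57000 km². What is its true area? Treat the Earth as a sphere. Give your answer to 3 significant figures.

28500 km²

For the equirectangular projection with φ₀ = 0 (plate carrée), h = 1 along meridians and k = sec φ along parallels.
Areal scale = h·k = 1 × sec φ; at 60°, h = 1.000, k = 2.000, so h·k = 2.000.
True area = apparent / (areal scale) = 57000 / 2.000 ≈ 28500 km².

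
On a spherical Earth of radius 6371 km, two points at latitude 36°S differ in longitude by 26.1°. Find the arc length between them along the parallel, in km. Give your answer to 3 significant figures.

2350 km

Arc length along a parallel = R cos φ · Δλ (with Δλ in radians).
= 6371 × cos 36° × (26.1° × π/180) = 6371 × 0.8090 × 0.4555 ≈ 2350 km.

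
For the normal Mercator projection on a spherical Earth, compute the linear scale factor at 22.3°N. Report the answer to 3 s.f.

Mercator is conformal, so the point scale is isotropic: h = k = sec φ = 1/cos φ.
k = 1/cos 22.3° = 1/0.9252 = 1.081.

1.08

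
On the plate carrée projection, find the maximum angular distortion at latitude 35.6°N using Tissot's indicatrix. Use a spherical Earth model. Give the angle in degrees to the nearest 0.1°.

Plate carrée maps x = Rλ, y = Rφ. The meridian scale is h = 1 and the parallel scale is k = 1/cos φ = sec φ.
At 35.6°: h = 1.000, k = 1.230; principal scales a = 1.230, b = 1.000.
sin(ω/2) = (a − b)/(a + b) = 0.2299/2.230 = 0.1031, so ω = 2 arcsin(0.1031) ≈ 11.8°.

11.8°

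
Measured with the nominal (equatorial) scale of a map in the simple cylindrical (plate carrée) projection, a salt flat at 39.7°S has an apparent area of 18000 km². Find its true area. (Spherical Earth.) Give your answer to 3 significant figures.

13800 km²

For the equirectangular projection with φ₀ = 0 (plate carrée), h = 1 along meridians and k = sec φ along parallels.
Areal scale = h·k = 1 × sec φ; at 39.7°, h = 1.000, k = 1.300, so h·k = 1.300.
True area = apparent / (areal scale) = 18000 / 1.300 ≈ 13800 km².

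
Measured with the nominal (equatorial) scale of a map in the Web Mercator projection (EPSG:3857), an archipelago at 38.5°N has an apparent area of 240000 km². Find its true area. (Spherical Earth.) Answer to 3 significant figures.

The Mercator projection is conformal; its linear scale factor is the same in every direction and equals sec φ = 1/cos φ.
Areal scale = k² = sec²φ = 1/cos²(38.5°) = 1/0.7826² = 1.633.
True area = apparent / (areal scale) = 240000 / 1.633 ≈ 147000 km².

147000 km²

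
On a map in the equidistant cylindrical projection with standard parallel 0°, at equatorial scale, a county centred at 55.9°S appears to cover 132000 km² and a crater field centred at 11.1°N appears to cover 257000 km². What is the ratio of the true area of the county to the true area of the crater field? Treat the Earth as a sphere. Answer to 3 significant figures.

Plate carrée has h = 1 and k = sec φ, giving areal scale sec φ; true area = (apparent area) · cos φ.
True area of county: 132000 × cos(55.9°) = 132000 × 0.5606 = 74000 km².
True area of crater field: 257000 × cos(11.1°) = 257000 × 0.9813 = 252200 km².
Ratio = 74000 / 252200 ≈ 0.293.

0.293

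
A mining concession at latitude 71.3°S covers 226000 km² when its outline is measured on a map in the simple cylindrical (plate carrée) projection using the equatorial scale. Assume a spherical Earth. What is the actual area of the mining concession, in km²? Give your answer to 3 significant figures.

72500 km²

For the equirectangular projection with φ₀ = 0 (plate carrée), h = 1 along meridians and k = sec φ along parallels.
Areal scale = h·k = 1 × sec φ; at 71.3°, h = 1.000, k = 3.119, so h·k = 3.119.
True area = apparent / (areal scale) = 226000 / 3.119 ≈ 72500 km².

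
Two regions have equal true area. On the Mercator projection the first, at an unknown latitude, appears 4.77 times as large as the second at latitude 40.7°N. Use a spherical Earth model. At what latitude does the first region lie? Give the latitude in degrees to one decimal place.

69.7°

For equal true areas on Mercator, apparent areas scale as sec²φ, so the ratio is cos²φ₂ / cos²φ₁.
cos²φ₂ / cos²φ₁ = 4.77  ⇒  cos φ₁ = cos 40.7° / √4.77 = 0.7581/2.184 = 0.3471.
φ₁ = arccos(0.3471) ≈ 69.7°.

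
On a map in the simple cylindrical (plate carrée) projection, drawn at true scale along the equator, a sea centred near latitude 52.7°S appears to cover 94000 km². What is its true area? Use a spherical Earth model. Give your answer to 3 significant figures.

57000 km²

For the equirectangular projection with φ₀ = 0 (plate carrée), h = 1 along meridians and k = sec φ along parallels.
Areal scale = h·k = 1 × sec φ; at 52.7°, h = 1.000, k = 1.650, so h·k = 1.650.
True area = apparent / (areal scale) = 94000 / 1.650 ≈ 57000 km².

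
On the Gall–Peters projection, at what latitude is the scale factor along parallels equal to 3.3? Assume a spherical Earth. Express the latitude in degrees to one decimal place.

77.6°

Gall–Peters is a cylindrical equal-area projection with standard parallels at ±45°. For cylindrical equal-area with standard parallel φ₀, h = cos φ / cos φ₀ and k = cos φ₀ / cos φ, so h·k = 1.
k = cos φ₀ / cos φ = 3.3  ⇒  cos φ = cos 45° / 3.3 = 0.2143.
φ = arccos(0.2143) ≈ 77.6°.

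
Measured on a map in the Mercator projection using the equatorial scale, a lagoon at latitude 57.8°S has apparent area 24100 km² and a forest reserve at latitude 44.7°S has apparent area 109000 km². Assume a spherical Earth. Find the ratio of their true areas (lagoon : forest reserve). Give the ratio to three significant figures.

0.124

Mercator's areal exaggeration is sec²φ; hence true area = (apparent area) · cos²φ.
True area of lagoon: 24100 × cos²(57.8°) = 24100 × 0.2840 = 6843 km².
True area of forest reserve: 109000 × cos²(44.7°) = 109000 × 0.5052 = 55070 km².
Ratio = 6843 / 55070 ≈ 0.124.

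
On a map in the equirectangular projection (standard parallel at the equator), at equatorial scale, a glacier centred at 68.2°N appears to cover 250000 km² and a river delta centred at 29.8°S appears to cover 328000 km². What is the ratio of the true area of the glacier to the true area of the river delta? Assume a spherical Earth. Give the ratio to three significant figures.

On the plate carrée, areal scale = h·k = 1 × sec φ, so true area = apparent × cos φ.
True area of glacier: 250000 × cos(68.2°) = 250000 × 0.3714 = 92840 km².
True area of river delta: 328000 × cos(29.8°) = 328000 × 0.8678 = 284600 km².
Ratio = 92840 / 284600 ≈ 0.326.

0.326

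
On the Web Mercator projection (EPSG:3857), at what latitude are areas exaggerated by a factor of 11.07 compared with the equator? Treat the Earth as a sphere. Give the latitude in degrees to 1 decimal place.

Mercator areal scale is sec²φ.
sec²φ = 11.07  ⇒  cos²φ = 0.09033  ⇒  cos φ = 0.3006.
φ = arccos(0.3006) ≈ 72.5°.

72.5°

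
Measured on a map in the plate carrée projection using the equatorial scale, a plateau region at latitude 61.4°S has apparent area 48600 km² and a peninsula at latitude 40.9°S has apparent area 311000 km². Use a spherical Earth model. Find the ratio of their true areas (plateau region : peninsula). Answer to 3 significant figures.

On the plate carrée, areal scale = h·k = 1 × sec φ, so true area = apparent × cos φ.
True area of plateau region: 48600 × cos(61.4°) = 48600 × 0.4787 = 23260 km².
True area of peninsula: 311000 × cos(40.9°) = 311000 × 0.7559 = 235100 km².
Ratio = 23260 / 235100 ≈ 0.0990.

0.0990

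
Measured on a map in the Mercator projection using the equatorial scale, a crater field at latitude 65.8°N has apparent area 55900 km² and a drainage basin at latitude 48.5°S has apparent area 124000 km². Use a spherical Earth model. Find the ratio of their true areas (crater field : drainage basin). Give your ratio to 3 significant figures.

Since Mercator area scale is 1/cos²φ, the true area equals the apparent area multiplied by cos²φ.
True area of crater field: 55900 × cos²(65.8°) = 55900 × 0.1680 = 9393 km².
True area of drainage basin: 124000 × cos²(48.5°) = 124000 × 0.4391 = 54440 km².
Ratio = 9393 / 54440 ≈ 0.173.

0.173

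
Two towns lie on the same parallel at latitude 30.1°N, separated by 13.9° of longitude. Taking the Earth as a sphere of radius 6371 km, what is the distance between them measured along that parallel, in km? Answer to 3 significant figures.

1340 km

Arc length along a parallel = R cos φ · Δλ (with Δλ in radians).
= 6371 × cos 30.1° × (13.9° × π/180) = 6371 × 0.8652 × 0.2426 ≈ 1340 km.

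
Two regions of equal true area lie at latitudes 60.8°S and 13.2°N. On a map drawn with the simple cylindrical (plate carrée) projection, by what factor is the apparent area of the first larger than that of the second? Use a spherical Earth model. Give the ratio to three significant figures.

For the equirectangular projection with φ₀ = 0 (plate carrée), h = 1 along meridians and k = sec φ along parallels.
Areal scale at 60.8°: h·k = 1.000 × 2.050 = 2.050.
Areal scale at 13.2°: h·k = 1.000 × 1.027 = 1.027.
Ratio = 2.050/1.027 ≈ 2.00.

2.00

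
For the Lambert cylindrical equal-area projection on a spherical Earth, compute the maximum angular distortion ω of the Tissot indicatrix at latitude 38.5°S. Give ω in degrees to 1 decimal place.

The Lambert cylindrical equal-area projection is the cylindrical equal-area projection with its standard parallel at the equator (φ₀ = 0). Cylindrical equal-area (φ₀ = 0°): h = cos φ / cos 0° along meridians, k = cos 0° / cos φ along parallels; h·k = 1.
At 38.5°: h = 0.7826, k = 1.278; principal scales a = 1.278, b = 0.7826.
sin(ω/2) = (a − b)/(a + b) = 0.4952/2.060 = 0.2403, so ω = 2 arcsin(0.2403) ≈ 27.8°.

27.8°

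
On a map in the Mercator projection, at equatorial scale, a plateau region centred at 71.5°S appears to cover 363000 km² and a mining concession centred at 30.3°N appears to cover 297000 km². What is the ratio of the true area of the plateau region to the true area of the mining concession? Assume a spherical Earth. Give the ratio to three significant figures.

0.165

Mercator's areal exaggeration is sec²φ; hence true area = (apparent area) · cos²φ.
True area of plateau region: 363000 × cos²(71.5°) = 363000 × 0.1007 = 36550 km².
True area of mining concession: 297000 × cos²(30.3°) = 297000 × 0.7455 = 221400 km².
Ratio = 36550 / 221400 ≈ 0.165.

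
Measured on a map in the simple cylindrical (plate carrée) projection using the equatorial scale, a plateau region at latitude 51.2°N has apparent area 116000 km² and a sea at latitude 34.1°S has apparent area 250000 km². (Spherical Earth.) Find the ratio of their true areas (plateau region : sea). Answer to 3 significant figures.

On the plate carrée, areal scale = h·k = 1 × sec φ, so true area = apparent × cos φ.
True area of plateau region: 116000 × cos(51.2°) = 116000 × 0.6266 = 72690 km².
True area of sea: 250000 × cos(34.1°) = 250000 × 0.8281 = 207000 km².
Ratio = 72690 / 207000 ≈ 0.351.

0.351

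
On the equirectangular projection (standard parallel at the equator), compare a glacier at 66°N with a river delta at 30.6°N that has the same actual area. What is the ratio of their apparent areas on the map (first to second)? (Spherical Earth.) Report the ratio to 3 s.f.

In the plate carrée (x = Rλ, y = Rφ), meridians are true-scale (h = 1) and parallels are stretched by k = sec φ.
Areal scale at 66°: h·k = 1.000 × 2.459 = 2.459.
Areal scale at 30.6°: h·k = 1.000 × 1.162 = 1.162.
Ratio = 2.459/1.162 ≈ 2.12.

2.12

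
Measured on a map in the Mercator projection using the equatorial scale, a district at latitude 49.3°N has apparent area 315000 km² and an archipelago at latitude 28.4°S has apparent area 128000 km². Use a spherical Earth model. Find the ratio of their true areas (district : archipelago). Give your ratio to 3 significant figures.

Mercator's areal exaggeration is sec²φ; hence true area = (apparent area) · cos²φ.
True area of district: 315000 × cos²(49.3°) = 315000 × 0.4252 = 133900 km².
True area of archipelago: 128000 × cos²(28.4°) = 128000 × 0.7738 = 99040 km².
Ratio = 133900 / 99040 ≈ 1.35.

1.35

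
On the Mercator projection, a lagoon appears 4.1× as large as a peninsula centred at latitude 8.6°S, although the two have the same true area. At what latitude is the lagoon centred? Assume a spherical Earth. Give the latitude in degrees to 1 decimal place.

Mercator areal scale is sec²φ, so apparent-area ratio = sec²φ₁ / sec²φ₂ = cos²φ₂ / cos²φ₁.
cos²φ₂ / cos²φ₁ = 4.1  ⇒  cos φ₁ = cos 8.6° / √4.1 = 0.9888/2.025 = 0.4883.
φ₁ = arccos(0.4883) ≈ 60.8°.

60.8°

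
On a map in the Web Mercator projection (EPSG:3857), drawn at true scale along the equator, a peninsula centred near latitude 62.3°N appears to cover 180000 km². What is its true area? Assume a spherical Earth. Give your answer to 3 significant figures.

38900 km²

Mercator is conformal, so the point scale is isotropic: h = k = sec φ = 1/cos φ.
Areal scale = k² = sec²φ = 1/cos²(62.3°) = 1/0.4648² = 4.628.
True area = apparent / (areal scale) = 180000 / 4.628 ≈ 38900 km².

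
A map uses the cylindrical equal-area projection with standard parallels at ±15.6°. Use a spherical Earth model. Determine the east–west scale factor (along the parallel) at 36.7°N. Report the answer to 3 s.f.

Cylindrical equal-area (φ₀ = 15.6°): h = cos φ / cos 15.6° along meridians, k = cos 15.6° / cos φ along parallels; h·k = 1.
k = cos 15.6° / cos 36.7° = 0.9632/0.8018 = 1.201.

1.20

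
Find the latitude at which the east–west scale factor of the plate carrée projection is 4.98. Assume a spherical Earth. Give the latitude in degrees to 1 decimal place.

Plate carrée: h = 1, k = sec φ along parallels.
sec φ = 4.98  ⇒  cos φ = 0.2008  ⇒  φ ≈ 78.4°.

78.4°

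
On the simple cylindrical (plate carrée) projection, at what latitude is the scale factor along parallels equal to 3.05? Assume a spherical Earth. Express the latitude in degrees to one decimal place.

Plate carrée: h = 1, k = sec φ along parallels.
sec φ = 3.05  ⇒  cos φ = 0.3279  ⇒  φ ≈ 70.9°.

70.9°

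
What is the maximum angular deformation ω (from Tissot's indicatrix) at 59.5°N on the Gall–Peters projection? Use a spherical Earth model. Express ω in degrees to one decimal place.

37.3°

The Gall–Peters projection is cylindrical equal-area with φ₀ = 45°. A cylindrical equal-area projection with standard parallel φ₀ has meridian scale h = cos φ / cos φ₀ and parallel scale k = cos φ₀ / cos φ (so areas are preserved, h·k = 1).
At 59.5°: h = 0.7178, k = 1.393; principal scales a = 1.393, b = 0.7178.
sin(ω/2) = (a − b)/(a + b) = 0.6754/2.111 = 0.3200, so ω = 2 arcsin(0.3200) ≈ 37.3°.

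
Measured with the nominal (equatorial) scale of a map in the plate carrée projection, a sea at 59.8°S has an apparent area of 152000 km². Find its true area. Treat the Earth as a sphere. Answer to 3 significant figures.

Plate carrée maps x = Rλ, y = Rφ. The meridian scale is h = 1 and the parallel scale is k = 1/cos φ = sec φ.
Areal scale = h·k = 1 × sec φ; at 59.8°, h = 1.000, k = 1.988, so h·k = 1.988.
True area = apparent / (areal scale) = 152000 / 1.988 ≈ 76500 km².

76500 km²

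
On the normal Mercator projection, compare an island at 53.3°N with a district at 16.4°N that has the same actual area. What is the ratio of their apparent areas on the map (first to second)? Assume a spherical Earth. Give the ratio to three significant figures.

2.58

On Mercator, area is exaggerated by sec²φ = 1/cos²φ.
At 53.3°: sec²(53.3°) = 1/0.5976² = 2.800.
At 16.4°: sec²(16.4°) = 1/0.9593² = 1.087.
Ratio = 2.800/1.087 = cos²(16.4°)/cos²(53.3°) ≈ 2.58.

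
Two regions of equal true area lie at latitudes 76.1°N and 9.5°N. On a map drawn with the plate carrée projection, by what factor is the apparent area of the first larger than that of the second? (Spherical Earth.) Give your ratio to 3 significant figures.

4.11

Plate carrée maps x = Rλ, y = Rφ. The meridian scale is h = 1 and the parallel scale is k = 1/cos φ = sec φ.
Areal scale at 76.1°: h·k = 1.000 × 4.163 = 4.163.
Areal scale at 9.5°: h·k = 1.000 × 1.014 = 1.014.
Ratio = 4.163/1.014 ≈ 4.11.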